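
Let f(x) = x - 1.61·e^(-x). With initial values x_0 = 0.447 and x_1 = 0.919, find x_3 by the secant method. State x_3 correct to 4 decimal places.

f(x_0) = -0.582666, f(x_1) = 0.276742
x_2 = 0.919000 - (0.276742)·(0.919000 - 0.447000)/(0.276742 - (-0.582666)) = 0.767009; f(x_2) = 0.019325
x_3 = 0.767009 - (0.019325)·(0.767009 - 0.919000)/(0.019325 - (0.276742)) = 0.755599; f(x_3) = -0.000666

0.7556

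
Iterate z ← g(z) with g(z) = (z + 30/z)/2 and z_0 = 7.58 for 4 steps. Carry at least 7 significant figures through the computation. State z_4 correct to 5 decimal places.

z_1 = g(7.580000) = 5.768892
z_2 = g(5.768892) = 5.484599
z_3 = g(5.484599) = 5.477231
z_4 = g(5.477231) = 5.477226

5.47723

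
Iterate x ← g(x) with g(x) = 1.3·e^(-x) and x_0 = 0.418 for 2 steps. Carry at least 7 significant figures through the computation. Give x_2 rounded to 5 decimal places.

0.55239

x_1 = g(0.418000) = 0.855871
x_2 = g(0.855871) = 0.552387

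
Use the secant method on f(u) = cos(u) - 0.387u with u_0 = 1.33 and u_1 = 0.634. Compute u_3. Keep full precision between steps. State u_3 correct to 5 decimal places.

f(u_0) = -0.276234, f(u_1) = 0.560306
u_2 = 0.634000 - (0.560306)·(0.634000 - 1.330000)/(0.560306 - (-0.276234)) = 1.100174; f(u_2) = 0.027674
u_3 = 1.100174 - (0.027674)·(1.100174 - 0.634000)/(0.027674 - (0.560306)) = 1.124395; f(u_3) = -0.003418

1.12439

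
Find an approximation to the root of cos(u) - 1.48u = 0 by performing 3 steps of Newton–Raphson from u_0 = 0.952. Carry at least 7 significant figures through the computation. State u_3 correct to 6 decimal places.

f'(u) = -sin(u) - 1.48
u_0 = 0.952000: f = -0.828905, f' = -2.294577 → u_1 = 0.952000 - (-0.828905)/(-2.294577) = 0.590755
u_1 = 0.590755: f = -0.043797, f' = -2.036988 → u_2 = 0.590755 - (-0.043797)/(-2.036988) = 0.569254
u_2 = 0.569254: f = -0.000193, f' = -2.019004 → u_3 = 0.569254 - (-0.000193)/(-2.019004) = 0.569159

0.569159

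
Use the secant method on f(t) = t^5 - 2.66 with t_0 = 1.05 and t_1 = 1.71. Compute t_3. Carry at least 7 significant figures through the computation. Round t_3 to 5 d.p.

1.16026

f(t_0) = -1.383718, f(t_1) = 11.961117
t_2 = 1.710000 - (11.961117)·(1.710000 - 1.050000)/(11.961117 - (-1.383718)) = 1.118435; f(t_2) = -0.909937
t_3 = 1.118435 - (-0.909937)·(1.118435 - 1.710000)/(-0.909937 - (11.961117)) = 1.160257; f(t_3) = -0.557335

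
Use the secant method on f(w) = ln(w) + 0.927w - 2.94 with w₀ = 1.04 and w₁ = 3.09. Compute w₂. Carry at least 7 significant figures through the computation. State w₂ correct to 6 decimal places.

f(w_0) = -1.936699, f(w_1) = 1.052601
w_2 = 3.090000 - (1.052601)·(3.090000 - 1.040000)/(1.052601 - (-1.936699)) = 2.368148; f(w_2) = 0.117382

2.368148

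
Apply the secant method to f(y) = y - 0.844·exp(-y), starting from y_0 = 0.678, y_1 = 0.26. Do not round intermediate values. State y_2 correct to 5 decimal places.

Secant update: y_(k+1) = y_k − f(y_k)·(y_k − y_(k-1))/(f(y_k) − f(y_(k-1))).
f(y_0) = 0.249559, f(y_1) = -0.390768
y_2 = 0.260000 - (-0.390768)·(0.260000 - 0.678000)/(-0.390768 - (0.249559)) = 0.515090; f(y_2) = 0.010845

0.51509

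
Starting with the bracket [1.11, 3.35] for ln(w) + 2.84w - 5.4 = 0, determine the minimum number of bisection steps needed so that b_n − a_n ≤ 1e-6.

Initial width b − a = 3.35 − 1.11 = 2.240000.
After n steps the width is (b−a)/2^n; need (b−a)/2^n ≤ 1e-6.
So n ≥ log₂(2.240000/1e-6) = log₂(2240000.0000) ≈ 21.0951.
Hence n = 22.

22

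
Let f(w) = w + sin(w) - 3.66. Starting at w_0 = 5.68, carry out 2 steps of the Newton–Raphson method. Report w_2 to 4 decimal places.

f'(w) = 1 + cos(w)
w_0 = 5.680000: f = 1.452731, f' = 1.823533 → w_1 = 5.680000 - (1.452731)/(1.823533) = 4.883342
w_1 = 4.883342: f = 0.237919, f' = 1.170122 → w_2 = 4.883342 - (0.237919)/(1.170122) = 4.680014

4.6800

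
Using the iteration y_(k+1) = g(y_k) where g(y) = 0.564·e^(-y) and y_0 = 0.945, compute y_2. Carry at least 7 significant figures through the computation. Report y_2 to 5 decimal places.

0.45298

y_1 = g(0.945000) = 0.219215
y_2 = g(0.219215) = 0.452976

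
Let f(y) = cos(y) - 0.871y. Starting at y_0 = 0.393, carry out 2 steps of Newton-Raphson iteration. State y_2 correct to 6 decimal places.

0.800604

f'(y) = -sin(y) - 0.871
y_0 = 0.393000: f = 0.581461, f' = -1.253961 → y_1 = 0.393000 - (0.581461)/(-1.253961) = 0.856700
y_1 = 0.856700: f = -0.091250, f' = -1.626685 → y_2 = 0.856700 - (-0.091250)/(-1.626685) = 0.800604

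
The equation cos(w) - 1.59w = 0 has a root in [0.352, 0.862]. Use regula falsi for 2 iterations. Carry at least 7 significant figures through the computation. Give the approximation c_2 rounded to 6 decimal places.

0.538904

False-position update: c = (a·f(b) − b·f(a))/(f(b) − f(a)); replace the endpoint whose sign matches f(c).
f(0.352000) = 0.379005, f(0.862000) = -0.719660
step 1: c = 0.527934, f(c) = 0.024434 > 0 → new bracket [0.527934, 0.862000]
step 2: c = 0.538904, f(c) = 0.001414 > 0 → new bracket [0.538904, 0.862000]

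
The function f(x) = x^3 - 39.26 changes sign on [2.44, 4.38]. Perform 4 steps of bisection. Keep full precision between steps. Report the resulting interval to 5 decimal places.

f(2.440000) = -24.733216, f(4.380000) = 44.767672 (opposite signs)
step 1: m = 3.410000, f(m) = 0.391821 > 0 → root in [2.440000, 3.410000]
step 2: m = 2.925000, f(m) = -14.234797 < 0 → root in [2.925000, 3.410000]
step 3: m = 3.167500, f(m) = -7.480294 < 0 → root in [3.167500, 3.410000]
step 4: m = 3.288750, f(m) = -3.689286 < 0 → root in [3.288750, 3.410000]

[3.28875, 3.41000]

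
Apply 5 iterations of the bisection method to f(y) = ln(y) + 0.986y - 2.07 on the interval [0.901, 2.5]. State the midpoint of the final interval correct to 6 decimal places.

f(0.901000) = -1.285864, f(2.500000) = 1.311291 (opposite signs)
step 1: m = 1.700500, f(m) = 0.137615 > 0 → root in [0.901000, 1.700500]
step 2: m = 1.300750, f(m) = -0.524519 < 0 → root in [1.300750, 1.700500]
step 3: m = 1.500625, f(m) = -0.184502 < 0 → root in [1.500625, 1.700500]
step 4: m = 1.600562, f(m) = -0.021490 < 0 → root in [1.600562, 1.700500]
step 5: m = 1.650531, f(m) = 0.058521 > 0 → root in [1.600562, 1.650531]
Midpoint of [1.600562, 1.650531] = 1.625547

1.625547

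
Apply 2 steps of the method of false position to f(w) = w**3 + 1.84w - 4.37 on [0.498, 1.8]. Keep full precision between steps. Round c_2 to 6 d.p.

False-position update: c = (a·f(b) − b·f(a))/(f(b) − f(a)); replace the endpoint whose sign matches f(c).
f(0.498000) = -3.330174, f(1.800000) = 4.774000
step 1: c = 1.033019, f(c) = -1.366882 < 0 → new bracket [1.033019, 1.800000]
step 2: c = 1.203739, f(c) = -0.410917 < 0 → new bracket [1.203739, 1.800000]

1.203739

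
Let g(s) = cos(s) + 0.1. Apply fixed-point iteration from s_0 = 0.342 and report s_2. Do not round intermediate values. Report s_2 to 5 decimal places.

0.60442

s_1 = g(0.342000) = 1.042086
s_2 = g(1.042086) = 0.604420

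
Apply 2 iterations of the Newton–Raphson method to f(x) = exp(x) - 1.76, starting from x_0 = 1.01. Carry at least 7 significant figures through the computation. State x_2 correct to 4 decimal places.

Newton update: x ← x − f(x)/f'(x).
f'(x) = exp(x)
x_0 = 1.010000: f = 0.985601, f' = 2.745601 → x_1 = 1.010000 - (0.985601)/(2.745601) = 0.651025
x_1 = 0.651025: f = 0.157506, f' = 1.917506 → x_2 = 0.651025 - (0.157506)/(1.917506) = 0.568884

0.5689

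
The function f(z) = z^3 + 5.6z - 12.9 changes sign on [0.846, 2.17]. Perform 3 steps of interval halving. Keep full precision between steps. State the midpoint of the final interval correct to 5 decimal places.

1.59075

f(0.846000) = -7.556904, f(2.170000) = 9.470313 (opposite signs)
step 1: m = 1.508000, f(m) = -1.025911 < 0 → root in [1.508000, 2.170000]
step 2: m = 1.839000, f(m) = 3.617753 > 0 → root in [1.508000, 1.839000]
step 3: m = 1.673500, f(m) = 1.158408 > 0 → root in [1.508000, 1.673500]
Midpoint of [1.508000, 1.673500] = 1.590750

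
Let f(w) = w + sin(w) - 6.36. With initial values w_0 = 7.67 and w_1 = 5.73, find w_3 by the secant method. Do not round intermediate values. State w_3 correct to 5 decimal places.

6.32039

f(w_0) = 2.293123, f(w_1) = -1.155400
w_2 = 5.730000 - (-1.155400)·(5.730000 - 7.670000)/(-1.155400 - (2.293123)) = 6.379981; f(w_2) = 0.116627
w_3 = 6.379981 - (0.116627)·(6.379981 - 5.730000)/(0.116627 - (-1.155400)) = 6.320388; f(w_3) = -0.002419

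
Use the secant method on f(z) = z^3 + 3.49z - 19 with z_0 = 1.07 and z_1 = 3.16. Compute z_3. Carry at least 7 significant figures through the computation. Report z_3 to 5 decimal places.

2.12311

Secant update: z_(k+1) = z_k − f(z_k)·(z_k − z_(k-1))/(f(z_k) − f(z_(k-1))).
f(z_0) = -14.040657, f(z_1) = 23.582896
z_2 = 3.160000 - (23.582896)·(3.160000 - 1.070000)/(23.582896 - (-14.040657)) = 1.849963; f(z_2) = -6.212386
z_3 = 1.849963 - (-6.212386)·(1.849963 - 3.160000)/(-6.212386 - (23.582896)) = 2.123109; f(z_3) = -2.020247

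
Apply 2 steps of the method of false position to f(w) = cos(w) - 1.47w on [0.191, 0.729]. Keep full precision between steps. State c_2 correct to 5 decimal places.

0.57157

f(0.191000) = 0.701045, f(0.729000) = -0.325789
step 1: c = 0.558306, f(c) = 0.027444 > 0 → new bracket [0.558306, 0.729000]
step 2: c = 0.571568, f(c) = 0.000849 > 0 → new bracket [0.571568, 0.729000]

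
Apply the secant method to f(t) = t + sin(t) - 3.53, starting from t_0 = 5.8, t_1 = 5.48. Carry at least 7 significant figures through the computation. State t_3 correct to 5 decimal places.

4.60394

f(t_0) = 1.805398, f(t_1) = 1.230428
t_2 = 5.480000 - (1.230428)·(5.480000 - 5.800000)/(1.230428 - (1.805398)) = 4.795204; f(t_2) = 0.268631
t_3 = 4.795204 - (0.268631)·(4.795204 - 5.480000)/(0.268631 - (1.230428)) = 4.603939; f(t_3) = 0.079814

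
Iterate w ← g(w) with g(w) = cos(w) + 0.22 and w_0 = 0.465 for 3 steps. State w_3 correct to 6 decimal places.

w_1 = g(0.465000) = 1.113822
w_2 = g(1.113822) = 0.661235
w_3 = g(0.661235) = 1.009234

1.009234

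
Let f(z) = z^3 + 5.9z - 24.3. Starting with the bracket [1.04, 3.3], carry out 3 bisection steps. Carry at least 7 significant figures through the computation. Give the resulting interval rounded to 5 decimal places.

[2.17000, 2.45250]

f(1.040000) = -17.039136, f(3.300000) = 31.107000 (opposite signs)
step 1: m = 2.170000, f(m) = -1.278687 < 0 → root in [2.170000, 3.300000]
step 2: m = 2.735000, f(m) = 12.294915 > 0 → root in [2.170000, 2.735000]
step 3: m = 2.452500, f(m) = 4.920940 > 0 → root in [2.170000, 2.452500]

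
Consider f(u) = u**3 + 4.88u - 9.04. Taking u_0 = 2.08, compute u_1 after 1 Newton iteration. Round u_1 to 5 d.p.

Newton update: u ← u − f(u)/f'(u).
f'(u) = 3u**2 + 4.88
u_0 = 2.080000: f = 10.109312, f' = 17.859200 → u_1 = 2.080000 - (10.109312)/(17.859200) = 1.513944

1.51394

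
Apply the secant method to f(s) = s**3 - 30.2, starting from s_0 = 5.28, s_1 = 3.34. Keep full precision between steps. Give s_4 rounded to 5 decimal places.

3.11434

f(s_0) = 116.997952, f(s_1) = 7.059704
s_2 = 3.340000 - (7.059704)·(3.340000 - 5.280000)/(7.059704 - (116.997952)) = 3.215423; f(s_2) = 3.044068
s_3 = 3.215423 - (3.044068)·(3.215423 - 3.340000)/(3.044068 - (7.059704)) = 3.120986; f(s_3) = 0.200136
s_4 = 3.120986 - (0.200136)·(3.120986 - 3.215423)/(0.200136 - (3.044068)) = 3.114340; f(s_4) = 0.006349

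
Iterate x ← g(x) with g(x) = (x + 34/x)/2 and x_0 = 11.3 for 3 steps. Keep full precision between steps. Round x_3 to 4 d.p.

x_1 = g(11.300000) = 7.154425
x_2 = g(7.154425) = 5.953364
x_3 = g(5.953364) = 5.832210

5.8322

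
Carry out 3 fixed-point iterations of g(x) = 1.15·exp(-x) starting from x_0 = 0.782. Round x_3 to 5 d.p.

x_1 = g(0.782000) = 0.526114
x_2 = g(0.526114) = 0.679531
x_3 = g(0.679531) = 0.582883

0.58288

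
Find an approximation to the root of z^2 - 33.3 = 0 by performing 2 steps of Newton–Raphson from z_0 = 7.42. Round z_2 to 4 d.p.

5.7734

f'(z) = 2z
z_0 = 7.420000: f = 21.756400, f' = 14.840000 → z_1 = 7.420000 - (21.756400)/(14.840000) = 5.953935
z_1 = 5.953935: f = 2.149346, f' = 11.907871 → z_2 = 5.953935 - (2.149346)/(11.907871) = 5.773437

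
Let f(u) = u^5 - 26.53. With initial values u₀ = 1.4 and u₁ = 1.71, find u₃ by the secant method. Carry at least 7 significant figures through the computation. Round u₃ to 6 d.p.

Secant update: u_(k+1) = u_k − f(u_k)·(u_k − u_(k-1))/(f(u_k) − f(u_(k-1))).
f(u_0) = -21.151760, f(u_1) = -11.908883
u_2 = 1.710000 - (-11.908883)·(1.710000 - 1.400000)/(-11.908883 - (-21.151760)) = 2.109416; f(u_2) = 15.234883
u_3 = 2.109416 - (15.234883)·(2.109416 - 1.710000)/(15.234883 - (-11.908883)) = 1.885237; f(u_3) = -2.716124

1.885237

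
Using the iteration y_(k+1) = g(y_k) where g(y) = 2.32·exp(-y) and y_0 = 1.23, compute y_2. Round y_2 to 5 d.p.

y_1 = g(1.230000) = 0.678119
y_2 = g(0.678119) = 1.177565

1.17756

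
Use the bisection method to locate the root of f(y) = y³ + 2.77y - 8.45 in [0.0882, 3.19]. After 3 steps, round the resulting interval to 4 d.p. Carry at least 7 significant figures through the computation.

f(0.088200) = -8.205000, f(3.190000) = 32.848059 (opposite signs)
step 1: m = 1.639100, f(m) = 0.493993 > 0 → root in [0.088200, 1.639100]
step 2: m = 0.863650, f(m) = -5.413500 < 0 → root in [0.863650, 1.639100]
step 3: m = 1.251375, f(m) = -3.024114 < 0 → root in [1.251375, 1.639100]

[1.2514, 1.6391]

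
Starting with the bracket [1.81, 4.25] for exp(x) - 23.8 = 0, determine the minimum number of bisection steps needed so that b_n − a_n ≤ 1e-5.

Initial width b − a = 4.25 − 1.81 = 2.440000.
After n steps the width is (b−a)/2^n; need (b−a)/2^n ≤ 1e-5.
So n ≥ log₂(2.440000/1e-5) = log₂(244000.0000) ≈ 17.8965.
Hence n = 18.

18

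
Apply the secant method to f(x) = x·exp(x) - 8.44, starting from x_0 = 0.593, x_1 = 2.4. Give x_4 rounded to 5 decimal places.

f(x_0) = -7.367021, f(x_1) = 18.015623
x_2 = 2.400000 - (18.015623)·(2.400000 - 0.593000)/(18.015623 - (-7.367021)) = 1.117461; f(x_2) = -5.023830
x_3 = 1.117461 - (-5.023830)·(1.117461 - 2.400000)/(-5.023830 - (18.015623)) = 1.397123; f(x_3) = -2.790664
x_4 = 1.397123 - (-2.790664)·(1.397123 - 1.117461)/(-2.790664 - (-5.023830)) = 1.746601; f(x_4) = 1.576891

1.74660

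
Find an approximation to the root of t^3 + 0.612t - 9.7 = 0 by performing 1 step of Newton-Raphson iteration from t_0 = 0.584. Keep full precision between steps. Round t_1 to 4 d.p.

Newton update: t ← t − f(t)/f'(t).
f'(t) = 3t^2 + 0.612
t_0 = 0.584000: f = -9.143415, f' = 1.635168 → t_1 = 0.584000 - (-9.143415)/(1.635168) = 6.175728

6.1757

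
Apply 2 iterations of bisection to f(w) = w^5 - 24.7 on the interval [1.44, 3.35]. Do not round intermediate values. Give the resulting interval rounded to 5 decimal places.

f(1.440000) = -18.508264, f(3.350000) = 397.214096 (opposite signs)
step 1: m = 2.395000, f(m) = 54.100249 > 0 → root in [1.440000, 2.395000]
step 2: m = 1.917500, f(m) = 1.222499 > 0 → root in [1.440000, 1.917500]

[1.44000, 1.91750]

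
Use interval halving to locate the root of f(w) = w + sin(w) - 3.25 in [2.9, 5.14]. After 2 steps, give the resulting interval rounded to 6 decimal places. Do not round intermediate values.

f(2.900000) = -0.110751, f(5.140000) = 0.980041 (opposite signs)
step 1: m = 4.020000, f(m) = 0.000277 > 0 → root in [2.900000, 4.020000]
step 2: m = 3.460000, f(m) = -0.103054 < 0 → root in [3.460000, 4.020000]

[3.460000, 4.020000]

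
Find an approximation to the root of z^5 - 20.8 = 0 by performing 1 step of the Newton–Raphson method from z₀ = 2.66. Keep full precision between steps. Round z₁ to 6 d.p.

Newton update: z ← z − f(z)/f'(z).
f'(z) = 5z⁴
z_0 = 2.660000: f = 112.370547, f' = 250.320577 → z_1 = 2.660000 - (112.370547)/(250.320577) = 2.211093

2.211093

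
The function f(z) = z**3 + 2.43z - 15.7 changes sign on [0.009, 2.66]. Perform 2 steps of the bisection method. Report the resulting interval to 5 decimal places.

f(0.009000) = -15.678129, f(2.660000) = 9.584896 (opposite signs)
step 1: m = 1.334500, f(m) = -10.080567 < 0 → root in [1.334500, 2.660000]
step 2: m = 1.997250, f(m) = -2.879637 < 0 → root in [1.997250, 2.660000]

[1.99725, 2.66000]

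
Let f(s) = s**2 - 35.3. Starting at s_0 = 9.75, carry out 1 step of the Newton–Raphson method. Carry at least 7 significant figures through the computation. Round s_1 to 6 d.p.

f'(s) = 2s
s_0 = 9.750000: f = 59.762500, f' = 19.500000 → s_1 = 9.750000 - (59.762500)/(19.500000) = 6.685256

6.685256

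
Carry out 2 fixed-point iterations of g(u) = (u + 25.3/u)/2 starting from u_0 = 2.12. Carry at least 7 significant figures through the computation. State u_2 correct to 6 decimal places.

u_1 = g(2.120000) = 7.026981
u_2 = g(7.026981) = 5.313695

5.313695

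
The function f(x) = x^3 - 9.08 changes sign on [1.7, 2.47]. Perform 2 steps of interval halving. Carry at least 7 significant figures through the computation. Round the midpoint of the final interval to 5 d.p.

f(1.700000) = -4.167000, f(2.470000) = 5.989223 (opposite signs)
step 1: m = 2.085000, f(m) = -0.016036 < 0 → root in [2.085000, 2.470000]
step 2: m = 2.277500, f(m) = 2.733407 > 0 → root in [2.085000, 2.277500]
Midpoint of [2.085000, 2.277500] = 2.181250

2.18125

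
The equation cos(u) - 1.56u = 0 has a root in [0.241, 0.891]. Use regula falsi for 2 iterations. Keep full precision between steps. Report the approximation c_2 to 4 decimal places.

0.5461

f(0.241000) = 0.595140, f(0.891000) = -0.761325
step 1: c = 0.526183, f(c) = 0.043885 > 0 → new bracket [0.526183, 0.891000]
step 2: c = 0.546066, f(c) = 0.002711 > 0 → new bracket [0.546066, 0.891000]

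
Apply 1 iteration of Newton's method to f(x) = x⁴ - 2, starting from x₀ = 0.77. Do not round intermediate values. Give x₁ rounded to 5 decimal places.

1.67271

f'(x) = 4x³
x_0 = 0.770000: f = -1.648470, f' = 1.826132 → x_1 = 0.770000 - (-1.648470)/(1.826132) = 1.672711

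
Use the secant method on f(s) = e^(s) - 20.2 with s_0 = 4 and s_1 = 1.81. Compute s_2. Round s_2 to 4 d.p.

2.4464

f(s_0) = 34.398150, f(s_1) = -14.089553
s_2 = 1.810000 - (-14.089553)·(1.810000 - 4.000000)/(-14.089553 - (34.398150)) = 2.446370; f(s_2) = -8.653643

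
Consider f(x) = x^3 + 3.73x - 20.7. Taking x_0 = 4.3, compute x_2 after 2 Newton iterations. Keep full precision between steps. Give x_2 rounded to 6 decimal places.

2.442947

f'(x) = 3x^2 + 3.73
x_0 = 4.300000: f = 74.846000, f' = 59.200000 → x_1 = 4.300000 - (74.846000)/(59.200000) = 3.035709
x_1 = 3.035709: f = 18.598874, f' = 31.376596 → x_2 = 3.035709 - (18.598874)/(31.376596) = 2.442947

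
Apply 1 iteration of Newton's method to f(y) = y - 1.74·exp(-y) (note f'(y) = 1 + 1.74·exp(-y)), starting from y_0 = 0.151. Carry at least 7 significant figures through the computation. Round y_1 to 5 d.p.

0.68989

y_0 = 0.151000: f = -1.345135, f' = 2.496135 → y_1 = 0.151000 - (-1.345135)/(2.496135) = 0.689887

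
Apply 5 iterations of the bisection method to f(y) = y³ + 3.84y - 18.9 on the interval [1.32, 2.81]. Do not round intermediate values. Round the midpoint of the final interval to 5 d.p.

2.18141

f(1.320000) = -11.531232, f(2.810000) = 14.078441 (opposite signs)
step 1: m = 2.065000, f(m) = -2.164775 < 0 → root in [2.065000, 2.810000]
step 2: m = 2.437500, f(m) = 4.942178 > 0 → root in [2.065000, 2.437500]
step 3: m = 2.251250, f(m) = 1.154420 > 0 → root in [2.065000, 2.251250]
step 4: m = 2.158125, f(m) = -0.561325 < 0 → root in [2.158125, 2.251250]
step 5: m = 2.204687, f(m) = 0.282208 > 0 → root in [2.158125, 2.204687]
Midpoint of [2.158125, 2.204687] = 2.181406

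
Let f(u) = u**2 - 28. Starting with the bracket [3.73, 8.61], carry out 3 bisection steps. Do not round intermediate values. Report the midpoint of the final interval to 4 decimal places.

5.2550

f(3.730000) = -14.087100, f(8.610000) = 46.132100 (opposite signs)
step 1: m = 6.170000, f(m) = 10.068900 > 0 → root in [3.730000, 6.170000]
step 2: m = 4.950000, f(m) = -3.497500 < 0 → root in [4.950000, 6.170000]
step 3: m = 5.560000, f(m) = 2.913600 > 0 → root in [4.950000, 5.560000]
Midpoint of [4.950000, 5.560000] = 5.255000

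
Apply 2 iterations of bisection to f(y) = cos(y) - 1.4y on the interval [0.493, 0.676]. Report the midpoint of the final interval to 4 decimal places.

0.6074

f(0.493000) = 0.190717, f(0.676000) = -0.166318 (opposite signs)
step 1: m = 0.584500, f(m) = 0.015688 > 0 → root in [0.584500, 0.676000]
step 2: m = 0.630250, f(m) = -0.074470 < 0 → root in [0.584500, 0.630250]
Midpoint of [0.584500, 0.630250] = 0.607375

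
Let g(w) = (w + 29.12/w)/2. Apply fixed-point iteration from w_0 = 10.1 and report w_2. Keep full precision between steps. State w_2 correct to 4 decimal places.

w_1 = g(10.100000) = 6.491584
w_2 = g(6.491584) = 5.488696

5.4887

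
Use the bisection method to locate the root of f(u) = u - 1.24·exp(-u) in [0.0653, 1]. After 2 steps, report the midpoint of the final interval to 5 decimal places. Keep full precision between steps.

0.64949

f(0.065300) = -1.096315, f(1.000000) = 0.543829 (opposite signs)
step 1: m = 0.532650, f(m) = -0.195289 < 0 → root in [0.532650, 1.000000]
step 2: m = 0.766325, f(m) = 0.190075 > 0 → root in [0.532650, 0.766325]
Midpoint of [0.532650, 0.766325] = 0.649487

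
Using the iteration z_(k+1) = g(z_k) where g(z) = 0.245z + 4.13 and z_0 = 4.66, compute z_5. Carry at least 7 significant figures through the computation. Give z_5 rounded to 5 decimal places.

z_1 = g(4.660000) = 5.271700
z_2 = g(5.271700) = 5.421566
z_3 = g(5.421566) = 5.458284
z_4 = g(5.458284) = 5.467280
z_5 = g(5.467280) = 5.469483

5.46948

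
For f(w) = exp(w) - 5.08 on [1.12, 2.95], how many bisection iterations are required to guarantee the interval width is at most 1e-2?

Initial width b − a = 2.95 − 1.12 = 1.830000.
After n steps the width is (b−a)/2^n; need (b−a)/2^n ≤ 1e-2.
So n ≥ log₂(1.830000/1e-2) = log₂(183.0000) ≈ 7.5157.
Hence n = 8.

8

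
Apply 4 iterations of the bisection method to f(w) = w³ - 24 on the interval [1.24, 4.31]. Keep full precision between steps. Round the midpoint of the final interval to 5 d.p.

f(1.240000) = -22.093376, f(4.310000) = 56.062991 (opposite signs)
step 1: m = 2.775000, f(m) = -2.630766 < 0 → root in [2.775000, 4.310000]
step 2: m = 3.542500, f(m) = 20.455917 > 0 → root in [2.775000, 3.542500]
step 3: m = 3.158750, f(m) = 7.517065 > 0 → root in [2.775000, 3.158750]
step 4: m = 2.966875, f(m) = 2.115464 > 0 → root in [2.775000, 2.966875]
Midpoint of [2.775000, 2.966875] = 2.870938

2.87094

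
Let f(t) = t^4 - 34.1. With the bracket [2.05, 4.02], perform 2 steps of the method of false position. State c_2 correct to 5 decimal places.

f(2.050000) = -16.438994, f(4.020000) = 227.058528
step 1: c = 2.182999, f(c) = -11.390175 < 0 → new bracket [2.182999, 4.020000]
step 2: c = 2.270748, f(c) = -7.512602 < 0 → new bracket [2.270748, 4.020000]

2.27075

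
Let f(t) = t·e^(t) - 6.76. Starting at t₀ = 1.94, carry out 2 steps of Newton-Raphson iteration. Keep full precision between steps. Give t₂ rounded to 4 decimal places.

1.5109

f'(t) = (t + 1)·e^(t)
t_0 = 1.940000: f = 6.739977, f' = 20.458728 → t_1 = 1.940000 - (6.739977)/(20.458728) = 1.610557
t_1 = 1.610557: f = 1.301807, f' = 13.067407 → t_2 = 1.610557 - (1.301807)/(13.067407) = 1.510935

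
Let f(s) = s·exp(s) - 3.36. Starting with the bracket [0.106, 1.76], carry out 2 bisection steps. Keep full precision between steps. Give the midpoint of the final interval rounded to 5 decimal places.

1.13975

f(0.106000) = -3.242147, f(1.760000) = 6.869890 (opposite signs)
step 1: m = 0.933000, f(m) = -0.988198 < 0 → root in [0.933000, 1.760000]
step 2: m = 1.346500, f(m) = 1.815876 > 0 → root in [0.933000, 1.346500]
Midpoint of [0.933000, 1.346500] = 1.139750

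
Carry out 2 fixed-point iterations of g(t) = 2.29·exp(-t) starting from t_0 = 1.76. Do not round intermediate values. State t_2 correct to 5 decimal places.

t_1 = g(1.760000) = 0.393983
t_2 = g(0.393983) = 1.544297

1.54430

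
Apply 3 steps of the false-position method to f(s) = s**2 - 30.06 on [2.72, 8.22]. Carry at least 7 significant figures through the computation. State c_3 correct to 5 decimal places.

False-position update: c = (a·f(b) − b·f(a))/(f(b) − f(a)); replace the endpoint whose sign matches f(c).
f(2.720000) = -22.661600, f(8.220000) = 37.508400
step 1: c = 4.791444, f(c) = -7.102062 < 0 → new bracket [4.791444, 8.220000]
step 2: c = 5.337276, f(c) = -1.573483 < 0 → new bracket [5.337276, 8.220000]
step 3: c = 5.453338, f(c) = -0.321104 < 0 → new bracket [5.453338, 8.220000]

5.45334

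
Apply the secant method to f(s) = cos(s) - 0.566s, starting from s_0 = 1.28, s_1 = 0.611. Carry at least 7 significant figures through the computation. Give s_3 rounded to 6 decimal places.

Secant update: s_(k+1) = s_k − f(s_k)·(s_k − s_(k-1))/(f(s_k) − f(s_(k-1))).
f(s_0) = -0.437765, f(s_1) = 0.473249
s_2 = 0.611000 - (0.473249)·(0.611000 - 1.280000)/(0.473249 - (-0.437765)) = 0.958529; f(s_2) = 0.032197
s_3 = 0.958529 - (0.032197)·(0.958529 - 0.611000)/(0.032197 - (0.473249)) = 0.983899; f(s_3) = -0.003106

0.983899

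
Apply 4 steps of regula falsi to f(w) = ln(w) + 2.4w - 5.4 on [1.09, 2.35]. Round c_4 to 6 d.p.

False-position update: c = (a·f(b) − b·f(a))/(f(b) − f(a)); replace the endpoint whose sign matches f(c).
f(1.090000) = -2.697822, f(2.350000) = 1.094415
step 1: c = 1.986372, f(c) = 0.053603 > 0 → new bracket [1.090000, 1.986372]
step 2: c = 1.968909, f(c) = 0.002861 > 0 → new bracket [1.090000, 1.968909]
step 3: c = 1.967978, f(c) = 0.000153 > 0 → new bracket [1.090000, 1.967978]
step 4: c = 1.967928, f(c) = 0.000008 > 0 → new bracket [1.090000, 1.967928]

1.967928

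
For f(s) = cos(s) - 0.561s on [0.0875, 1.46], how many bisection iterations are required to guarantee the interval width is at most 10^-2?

Initial width b − a = 1.46 − 0.0875 = 1.372500.
After n steps the width is (b−a)/2^n; need (b−a)/2^n ≤ 10^-2.
So n ≥ log₂(1.372500/10^-2) = log₂(137.2500) ≈ 7.1007.
Hence n = 8.

8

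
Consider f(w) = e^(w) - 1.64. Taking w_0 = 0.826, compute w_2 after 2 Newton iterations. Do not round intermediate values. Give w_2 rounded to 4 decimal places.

f'(w) = e^(w)
w_0 = 0.826000: f = 0.644164, f' = 2.284164 → w_1 = 0.826000 - (0.644164)/(2.284164) = 0.543987
w_1 = 0.543987: f = 0.082862, f' = 1.722862 → w_2 = 0.543987 - (0.082862)/(1.722862) = 0.495891

0.4959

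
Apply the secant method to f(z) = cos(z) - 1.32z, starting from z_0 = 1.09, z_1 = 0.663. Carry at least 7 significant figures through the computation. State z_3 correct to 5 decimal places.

Secant update: z_(k+1) = z_k − f(z_k)·(z_k − z_(k-1))/(f(z_k) − f(z_(k-1))).
f(z_0) = -0.976315, f(z_1) = -0.087011
z_2 = 0.663000 - (-0.087011)·(0.663000 - 1.090000)/(-0.087011 - (-0.976315)) = 0.621222; f(z_2) = -0.006845
z_3 = 0.621222 - (-0.006845)·(0.621222 - 0.663000)/(-0.006845 - (-0.087011)) = 0.617655; f(z_3) = -0.000065

0.61765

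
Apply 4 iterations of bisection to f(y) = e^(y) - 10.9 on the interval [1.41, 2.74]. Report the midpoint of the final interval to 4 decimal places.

2.3659

f(1.410000) = -6.804045, f(2.740000) = 4.586985 (opposite signs)
step 1: m = 2.075000, f(m) = -2.935454 < 0 → root in [2.075000, 2.740000]
step 2: m = 2.407500, f(m) = 0.206161 > 0 → root in [2.075000, 2.407500]
step 3: m = 2.241250, f(m) = -1.494920 < 0 → root in [2.241250, 2.407500]
step 4: m = 2.324375, f(m) = -0.679710 < 0 → root in [2.324375, 2.407500]
Midpoint of [2.324375, 2.407500] = 2.365938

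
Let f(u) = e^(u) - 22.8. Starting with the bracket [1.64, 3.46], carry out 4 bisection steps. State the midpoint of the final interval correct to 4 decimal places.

f(1.640000) = -17.644830, f(3.460000) = 9.016977 (opposite signs)
step 1: m = 2.550000, f(m) = -9.992896 < 0 → root in [2.550000, 3.460000]
step 2: m = 3.005000, f(m) = -2.613784 < 0 → root in [3.005000, 3.460000]
step 3: m = 3.232500, f(m) = 2.542935 > 0 → root in [3.005000, 3.232500]
step 4: m = 3.118750, f(m) = -0.181911 < 0 → root in [3.118750, 3.232500]
Midpoint of [3.118750, 3.232500] = 3.175625

3.1756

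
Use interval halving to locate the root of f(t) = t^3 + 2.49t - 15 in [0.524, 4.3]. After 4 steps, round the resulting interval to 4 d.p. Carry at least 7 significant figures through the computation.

f(0.524000) = -13.551362, f(4.300000) = 75.214000 (opposite signs)
step 1: m = 2.412000, f(m) = 5.038279 > 0 → root in [0.524000, 2.412000]
step 2: m = 1.468000, f(m) = -8.181105 < 0 → root in [1.468000, 2.412000]
step 3: m = 1.940000, f(m) = -2.868016 < 0 → root in [1.940000, 2.412000]
step 4: m = 2.176000, f(m) = 0.721548 > 0 → root in [1.940000, 2.176000]

[1.9400, 2.1760]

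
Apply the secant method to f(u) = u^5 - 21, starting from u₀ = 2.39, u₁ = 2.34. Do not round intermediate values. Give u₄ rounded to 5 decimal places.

f(u_0) = 56.981127, f(u_1) = 49.158337
u_2 = 2.340000 - (49.158337)·(2.340000 - 2.390000)/(49.158337 - (56.981127)) = 2.025800; f(u_2) = 13.117981
u_3 = 2.025800 - (13.117981)·(2.025800 - 2.340000)/(13.117981 - (49.158337)) = 1.911438; f(u_3) = 4.515323
u_4 = 1.911438 - (4.515323)·(1.911438 - 2.025800)/(4.515323 - (13.117981)) = 1.851412; f(u_4) = 0.752808

1.85141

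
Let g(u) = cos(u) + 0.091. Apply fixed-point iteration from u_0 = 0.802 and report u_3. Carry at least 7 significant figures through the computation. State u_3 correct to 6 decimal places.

0.789505

u_1 = g(0.802000) = 0.786271
u_2 = g(0.786271) = 0.797490
u_3 = g(0.797490) = 0.789505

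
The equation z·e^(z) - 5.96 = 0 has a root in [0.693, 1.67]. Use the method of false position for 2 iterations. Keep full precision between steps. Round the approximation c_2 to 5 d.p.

1.40566

False-position update: c = (a·f(b) − b·f(a))/(f(b) − f(a)); replace the endpoint whose sign matches f(c).
f(0.693000) = -4.574204, f(1.670000) = 2.911320
step 1: c = 1.290019, f(c) = -1.273550 < 0 → new bracket [1.290019, 1.670000]
step 2: c = 1.405656, f(c) = -0.227457 < 0 → new bracket [1.405656, 1.670000]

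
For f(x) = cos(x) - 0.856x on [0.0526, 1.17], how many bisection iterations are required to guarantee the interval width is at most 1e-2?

Initial width b − a = 1.17 − 0.0526 = 1.117400.
After n steps the width is (b−a)/2^n; need (b−a)/2^n ≤ 1e-2.
So n ≥ log₂(1.117400/1e-2) = log₂(111.7400) ≈ 6.8040.
Hence n = 7.

7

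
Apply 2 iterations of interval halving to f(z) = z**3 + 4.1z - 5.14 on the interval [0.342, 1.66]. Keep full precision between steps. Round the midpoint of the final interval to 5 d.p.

1.16575

f(0.342000) = -3.697798, f(1.660000) = 6.240296 (opposite signs)
step 1: m = 1.001000, f(m) = -0.032897 < 0 → root in [1.001000, 1.660000]
step 2: m = 1.330500, f(m) = 2.670341 > 0 → root in [1.001000, 1.330500]
Midpoint of [1.001000, 1.330500] = 1.165750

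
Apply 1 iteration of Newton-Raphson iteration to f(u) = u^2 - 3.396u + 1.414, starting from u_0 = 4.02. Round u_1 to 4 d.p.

3.1754

f'(u) = 2u - 3.396
u_0 = 4.020000: f = 3.922480, f' = 4.644000 → u_1 = 4.020000 - (3.922480)/(4.644000) = 3.175366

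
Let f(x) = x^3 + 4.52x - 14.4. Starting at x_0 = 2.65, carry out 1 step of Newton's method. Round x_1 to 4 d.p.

f'(x) = 3x^2 + 4.52
x_0 = 2.650000: f = 16.187625, f' = 25.587500 → x_1 = 2.650000 - (16.187625)/(25.587500) = 2.017362

2.0174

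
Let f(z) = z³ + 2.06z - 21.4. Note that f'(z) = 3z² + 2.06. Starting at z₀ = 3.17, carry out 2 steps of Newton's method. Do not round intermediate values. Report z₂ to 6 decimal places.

2.534044

z_0 = 3.170000: f = 16.985213, f' = 32.206700 → z_1 = 3.170000 - (16.985213)/(32.206700) = 2.642619
z_1 = 2.642619: f = 2.498346, f' = 23.010300 → z_2 = 2.642619 - (2.498346)/(23.010300) = 2.534044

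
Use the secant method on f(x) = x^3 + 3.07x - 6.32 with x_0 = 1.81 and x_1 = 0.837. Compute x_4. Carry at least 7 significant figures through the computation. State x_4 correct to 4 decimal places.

1.3146

f(x_0) = 5.166441, f(x_1) = -3.164034
x_2 = 0.837000 - (-3.164034)·(0.837000 - 1.810000)/(-3.164034 - (5.166441)) = 1.206559; f(x_2) = -0.859371
x_3 = 1.206559 - (-0.859371)·(1.206559 - 0.837000)/(-0.859371 - (-3.164034)) = 1.344362; f(x_3) = 0.236869
x_4 = 1.344362 - (0.236869)·(1.344362 - 1.206559)/(0.236869 - (-0.859371)) = 1.314586; f(x_4) = -0.012434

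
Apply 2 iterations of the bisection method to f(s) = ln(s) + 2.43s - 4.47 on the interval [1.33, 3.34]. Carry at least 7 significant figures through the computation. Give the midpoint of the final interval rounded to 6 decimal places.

f(1.330000) = -0.952921, f(3.340000) = 4.852171 (opposite signs)
step 1: m = 2.335000, f(m) = 2.052062 > 0 → root in [1.330000, 2.335000]
step 2: m = 1.832500, f(m) = 0.588656 > 0 → root in [1.330000, 1.832500]
Midpoint of [1.330000, 1.832500] = 1.581250

1.581250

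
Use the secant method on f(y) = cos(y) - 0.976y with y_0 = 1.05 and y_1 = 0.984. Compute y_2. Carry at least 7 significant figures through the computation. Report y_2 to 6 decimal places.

0.761326

f(y_0) = -0.527229, f(y_1) = -0.406688
y_2 = 0.984000 - (-0.406688)·(0.984000 - 1.050000)/(-0.406688 - (-0.527229)) = 0.761326; f(y_2) = -0.019132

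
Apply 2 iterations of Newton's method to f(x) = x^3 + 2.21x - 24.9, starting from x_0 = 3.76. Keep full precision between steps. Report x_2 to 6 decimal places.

2.690993

Newton update: x ← x − f(x)/f'(x).
f'(x) = 3x^2 + 2.21
x_0 = 3.760000: f = 36.566976, f' = 44.622800 → x_1 = 3.760000 - (36.566976)/(44.622800) = 2.940532
x_1 = 2.940532: f = 7.024545, f' = 28.150178 → x_2 = 2.940532 - (7.024545)/(28.150178) = 2.690993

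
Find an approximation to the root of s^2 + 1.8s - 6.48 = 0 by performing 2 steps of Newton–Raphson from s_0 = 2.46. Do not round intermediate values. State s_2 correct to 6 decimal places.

f'(s) = 2s + 1.8
s_0 = 2.460000: f = 3.999600, f' = 6.720000 → s_1 = 2.460000 - (3.999600)/(6.720000) = 1.864821
s_1 = 1.864821: f = 0.354238, f' = 5.529643 → s_2 = 1.864821 - (0.354238)/(5.529643) = 1.800760

1.800760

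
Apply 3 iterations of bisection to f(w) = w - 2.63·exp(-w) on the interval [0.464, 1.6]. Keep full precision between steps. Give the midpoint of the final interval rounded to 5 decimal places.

0.96100

f(0.464000) = -1.189648, f(1.600000) = 1.069012 (opposite signs)
step 1: m = 1.032000, f(m) = 0.094948 > 0 → root in [0.464000, 1.032000]
step 2: m = 0.748000, f(m) = -0.496811 < 0 → root in [0.748000, 1.032000]
step 3: m = 0.890000, f(m) = -0.190025 < 0 → root in [0.890000, 1.032000]
Midpoint of [0.890000, 1.032000] = 0.961000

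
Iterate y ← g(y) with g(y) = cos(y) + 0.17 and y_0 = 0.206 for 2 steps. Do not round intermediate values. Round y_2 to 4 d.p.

0.5795

y_1 = g(0.206000) = 1.148857
y_2 = g(1.148857) = 0.579531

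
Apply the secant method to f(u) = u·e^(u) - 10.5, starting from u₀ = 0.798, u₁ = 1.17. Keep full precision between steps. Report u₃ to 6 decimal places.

f(u_0) = -8.727567, f(u_1) = -6.730269
u_2 = 1.170000 - (-6.730269)·(1.170000 - 0.798000)/(-6.730269 - (-8.727567)) = 2.423523; f(u_2) = 16.850801
u_3 = 2.423523 - (16.850801)·(2.423523 - 1.170000)/(16.850801 - (-6.730269)) = 1.527768; f(u_3) = -3.460229

1.527768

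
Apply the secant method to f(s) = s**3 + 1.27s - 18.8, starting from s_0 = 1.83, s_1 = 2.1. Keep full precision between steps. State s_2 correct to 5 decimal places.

2.63388

f(s_0) = -10.347413, f(s_1) = -6.872000
s_2 = 2.100000 - (-6.872000)·(2.100000 - 1.830000)/(-6.872000 - (-10.347413)) = 2.633876; f(s_2) = 2.817020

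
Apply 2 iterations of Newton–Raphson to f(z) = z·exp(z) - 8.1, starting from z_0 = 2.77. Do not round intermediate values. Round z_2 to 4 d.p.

1.7771

Newton update: z ← z − f(z)/f'(z).
f'(z) = (z + 1)·exp(z)
z_0 = 2.770000: f = 36.105416, f' = 60.164050 → z_1 = 2.770000 - (36.105416)/(60.164050) = 2.169884
z_1 = 2.169884: f = 10.902253, f' = 27.759520 → z_2 = 2.169884 - (10.902253)/(27.759520) = 1.777145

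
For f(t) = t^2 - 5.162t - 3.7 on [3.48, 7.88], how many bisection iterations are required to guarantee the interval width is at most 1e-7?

26

Initial width b − a = 7.88 − 3.48 = 4.400000.
After n steps the width is (b−a)/2^n; need (b−a)/2^n ≤ 1e-7.
So n ≥ log₂(4.400000/1e-7) = log₂(44000000.0000) ≈ 25.3910.
Hence n = 26.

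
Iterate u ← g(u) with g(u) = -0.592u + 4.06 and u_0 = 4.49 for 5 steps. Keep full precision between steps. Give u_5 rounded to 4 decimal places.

u_1 = g(4.490000) = 1.401920
u_2 = g(1.401920) = 3.230063
u_3 = g(3.230063) = 2.147802
u_4 = g(2.147802) = 2.788501
u_5 = g(2.788501) = 2.409207

2.4092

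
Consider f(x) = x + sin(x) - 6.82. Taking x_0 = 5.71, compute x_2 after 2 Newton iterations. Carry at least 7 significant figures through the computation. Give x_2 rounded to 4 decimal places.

6.5530

f'(x) = 1 + cos(x)
x_0 = 5.710000: f = -1.652311, f' = 1.840178 → x_1 = 5.710000 - (-1.652311)/(1.840178) = 6.607908
x_1 = 6.607908: f = 0.106955, f' = 1.947739 → x_2 = 6.607908 - (0.106955)/(1.947739) = 6.552996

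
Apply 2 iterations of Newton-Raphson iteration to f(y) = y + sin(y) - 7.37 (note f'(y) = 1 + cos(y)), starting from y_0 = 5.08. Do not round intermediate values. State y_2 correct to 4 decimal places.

6.7320

Newton update: y ← y − f(y)/f'(y).
y_0 = 5.080000: f = -3.223189, f' = 1.359387 → y_1 = 5.080000 - (-3.223189)/(1.359387) = 7.451060
y_1 = 7.451060: f = 1.000980, f' = 1.392108 → y_2 = 7.451060 - (1.000980)/(1.392108) = 6.732021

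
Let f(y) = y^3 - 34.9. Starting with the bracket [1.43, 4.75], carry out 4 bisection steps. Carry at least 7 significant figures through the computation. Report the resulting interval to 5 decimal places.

[3.09000, 3.29750]

f(1.430000) = -31.975793, f(4.750000) = 72.271875 (opposite signs)
step 1: m = 3.090000, f(m) = -5.396371 < 0 → root in [3.090000, 4.750000]
step 2: m = 3.920000, f(m) = 25.336288 > 0 → root in [3.090000, 3.920000]
step 3: m = 3.505000, f(m) = 8.159013 > 0 → root in [3.090000, 3.505000]
step 4: m = 3.297500, f(m) = 0.955387 > 0 → root in [3.090000, 3.297500]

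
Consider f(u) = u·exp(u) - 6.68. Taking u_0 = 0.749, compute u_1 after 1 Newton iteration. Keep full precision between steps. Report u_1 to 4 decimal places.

2.1267

f'(u) = (u + 1)·exp(u)
u_0 = 0.749000: f = -5.095952, f' = 3.698932 → u_1 = 0.749000 - (-5.095952)/(3.698932) = 2.126682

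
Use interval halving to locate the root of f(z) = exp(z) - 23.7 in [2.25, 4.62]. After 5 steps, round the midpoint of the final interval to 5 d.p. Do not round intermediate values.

3.17578

f(2.250000) = -14.212264, f(4.620000) = 77.794032 (opposite signs)
step 1: m = 3.435000, f(m) = 7.331413 > 0 → root in [2.250000, 3.435000]
step 2: m = 2.842500, f(m) = -6.541392 < 0 → root in [2.842500, 3.435000]
step 3: m = 3.138750, f(m) = -0.624995 < 0 → root in [3.138750, 3.435000]
step 4: m = 3.286875, f(m) = 3.059111 > 0 → root in [3.138750, 3.286875]
step 5: m = 3.212813, f(m) = 1.148875 > 0 → root in [3.138750, 3.212813]
Midpoint of [3.138750, 3.212813] = 3.175781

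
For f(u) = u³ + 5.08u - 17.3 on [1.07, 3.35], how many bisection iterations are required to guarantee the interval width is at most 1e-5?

Initial width b − a = 3.35 − 1.07 = 2.280000.
After n steps the width is (b−a)/2^n; need (b−a)/2^n ≤ 1e-5.
So n ≥ log₂(2.280000/1e-5) = log₂(228000.0000) ≈ 17.7987.
Hence n = 18.

18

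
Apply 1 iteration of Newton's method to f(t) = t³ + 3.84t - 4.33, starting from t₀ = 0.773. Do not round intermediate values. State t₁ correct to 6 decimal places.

Newton update: t ← t − f(t)/f'(t).
f'(t) = 3t² + 3.84
t_0 = 0.773000: f = -0.899790, f' = 5.632587 → t_1 = 0.773000 - (-0.899790)/(5.632587) = 0.932747

0.932747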